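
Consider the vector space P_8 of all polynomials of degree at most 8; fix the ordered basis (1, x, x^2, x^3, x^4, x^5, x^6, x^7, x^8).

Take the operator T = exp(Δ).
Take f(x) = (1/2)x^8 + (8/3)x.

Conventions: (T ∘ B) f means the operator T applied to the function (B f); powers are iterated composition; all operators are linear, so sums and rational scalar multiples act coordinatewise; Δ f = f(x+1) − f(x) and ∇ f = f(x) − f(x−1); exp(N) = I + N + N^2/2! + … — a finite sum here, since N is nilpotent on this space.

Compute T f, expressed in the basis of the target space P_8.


order-1 term: 4x^7 + 14x^6 + 28x^5 + 35x^4 + 28x^3 + 14x^2 + 4x + 19/6
order-2 term: 14x^6 + 84x^5 + 245x^4 + 420x^3 + 434x^2 + 252x + 127/2
order-3 term: 28x^5 + 210x^4 + 700x^3 + 1260x^2 + 1204x + 483
order-4 term: 35x^4 + 280x^3 + 910x^2 + 1400x + 1701/2
order-5 term: 28x^3 + 210x^2 + 560x + 525
order-6 term: 14x^2 + 84x + 133
order-7 term: 4x + 14
order-8 term: 1/2
the series for exp(Δ) f terminates at order 8
exp(Δ) f = (1/2)x^8 + 4x^7 + 28x^6 + 140x^5 + 525x^4 + 1456x^3 + 2842x^2 + (10532/3)x + 6218/3

the image equals g(x) = (1/2)x^8 + 4x^7 + 28x^6 + 140x^5 + 525x^4 + 1456x^3 + 2842x^2 + (10532/3)x + 6218/3


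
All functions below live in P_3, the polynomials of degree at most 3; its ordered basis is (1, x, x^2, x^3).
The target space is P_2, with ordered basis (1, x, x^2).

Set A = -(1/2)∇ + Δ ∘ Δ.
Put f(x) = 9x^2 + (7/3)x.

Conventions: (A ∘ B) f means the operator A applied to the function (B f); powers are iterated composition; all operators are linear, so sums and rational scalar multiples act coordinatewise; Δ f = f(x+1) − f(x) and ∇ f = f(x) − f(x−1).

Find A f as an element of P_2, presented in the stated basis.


∇ f = 18x - 20/3
(-(1/2)∇) f = -9x + 10/3
Δ f = 18x + 34/3
Δ Δ f = 18
(-(1/2)∇ + Δ ∘ Δ) f = -9x + 64/3

the result is g(x) = -9x + 64/3


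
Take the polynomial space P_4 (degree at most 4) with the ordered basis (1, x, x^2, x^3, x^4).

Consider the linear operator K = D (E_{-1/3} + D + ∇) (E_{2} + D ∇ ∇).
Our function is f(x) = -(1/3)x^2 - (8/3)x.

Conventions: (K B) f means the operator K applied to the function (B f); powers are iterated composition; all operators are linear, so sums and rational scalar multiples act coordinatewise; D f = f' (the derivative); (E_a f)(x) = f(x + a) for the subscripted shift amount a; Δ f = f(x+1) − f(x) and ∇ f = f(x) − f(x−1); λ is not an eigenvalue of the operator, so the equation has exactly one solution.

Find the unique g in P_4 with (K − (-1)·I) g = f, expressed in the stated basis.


write g with unknown coordinates in the stated basis and equate coefficients in (K − (-1)·I) g = f
solving from the highest basis element down gives g = -(1/3)x^2 - 2x + 40/9
check: K g = -(2/3)x - 40/9
so K g − (-1)·g = -(1/3)x^2 - (8/3)x = f ✓

g(x) = -(1/3)x^2 - 2x + 40/9


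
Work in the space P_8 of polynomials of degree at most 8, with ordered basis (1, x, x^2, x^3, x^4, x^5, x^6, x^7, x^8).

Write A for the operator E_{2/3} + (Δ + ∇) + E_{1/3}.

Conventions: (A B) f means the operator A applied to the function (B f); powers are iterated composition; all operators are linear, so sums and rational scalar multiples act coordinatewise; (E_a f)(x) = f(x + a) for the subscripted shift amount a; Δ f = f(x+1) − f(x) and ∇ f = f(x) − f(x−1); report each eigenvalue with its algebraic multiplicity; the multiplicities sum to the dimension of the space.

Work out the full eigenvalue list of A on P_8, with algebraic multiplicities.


λ = 2 (multiplicity 9)

image of 1: 2
image of x: 2x + 3
image of x^2: 2x^2 + 6x + 5/9
image of x^3: 2x^3 + 9x^2 + (5/3)x + 7/3
image of x^4: 2x^4 + 12x^3 + (10/3)x^2 + (28/3)x + 17/81
image of x^5: 2x^5 + 15x^4 + (50/9)x^3 + (70/3)x^2 + (85/81)x + 173/81
image of x^6: 2x^6 + 18x^5 + (25/3)x^4 + (140/3)x^3 + (85/27)x^2 + (346/27)x + 65/729
image of x^7: 2x^7 + 21x^6 + (35/3)x^5 + (245/3)x^4 + (595/81)x^3 + (1211/27)x^2 + (455/729)x + 1501/729
image of x^8: 2x^8 + 24x^7 + (140/9)x^6 + (392/3)x^5 + (1190/81)x^4 + (9688/81)x^3 + (1820/729)x^2 + (12008/729)x + 257/6561
the matrix is upper triangular; its diagonal is (2, 2, 2, 2, 2, 2, 2, 2, 2)
for a triangular matrix the eigenvalues are the diagonal entries, with algebraic multiplicity their repetition count


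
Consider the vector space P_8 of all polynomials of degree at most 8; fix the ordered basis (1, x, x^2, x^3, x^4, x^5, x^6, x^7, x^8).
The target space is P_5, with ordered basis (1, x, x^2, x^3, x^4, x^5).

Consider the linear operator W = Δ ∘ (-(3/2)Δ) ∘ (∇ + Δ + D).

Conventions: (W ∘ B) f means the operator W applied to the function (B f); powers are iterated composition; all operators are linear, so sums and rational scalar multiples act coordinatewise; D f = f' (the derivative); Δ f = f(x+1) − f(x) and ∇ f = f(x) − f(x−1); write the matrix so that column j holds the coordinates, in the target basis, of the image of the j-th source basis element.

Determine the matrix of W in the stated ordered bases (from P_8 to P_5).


image of 1: 0
image of x: 0
image of x^2: 0
image of x^3: -27
image of x^4: -108x - 108
image of x^5: -270x^2 - 540x - 375
image of x^6: -540x^3 - 1620x^2 - 2250x - 1170
image of x^7: -945x^4 - 3780x^3 - 7875x^2 - 8190x - 3549
image of x^8: -1512x^5 - 7560x^4 - 21000x^3 - 32760x^2 - 28392x - 10584
each image's coordinates form column j of the matrix

the matrix is [[0, 0, 0, -27, -108, -375, -1170, -3549, -10584]; [0, 0, 0, 0, -108, -540, -2250, -8190, -28392]; [0, 0, 0, 0, 0, -270, -1620, -7875, -32760]; [0, 0, 0, 0, 0, 0, -540, -3780, -21000]; [0, 0, 0, 0, 0, 0, 0, -945, -7560]; [0, 0, 0, 0, 0, 0, 0, 0, -1512]] (rows listed top to bottom)


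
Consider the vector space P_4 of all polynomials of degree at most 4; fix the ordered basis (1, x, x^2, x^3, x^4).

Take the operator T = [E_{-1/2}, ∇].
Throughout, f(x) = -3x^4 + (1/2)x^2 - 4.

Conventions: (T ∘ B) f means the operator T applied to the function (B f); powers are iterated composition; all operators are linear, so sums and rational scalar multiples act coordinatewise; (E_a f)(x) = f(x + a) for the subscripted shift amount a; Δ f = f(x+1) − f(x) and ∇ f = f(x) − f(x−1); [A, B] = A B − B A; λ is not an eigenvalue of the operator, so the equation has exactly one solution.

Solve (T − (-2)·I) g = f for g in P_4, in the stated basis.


the image equals g(x) = -(3/2)x^4 + (1/4)x^2 - 2

write g with unknown coordinates in the stated basis and equate coefficients in (T − (-2)·I) g = f
solving from the highest basis element down gives g = -(3/2)x^4 + (1/4)x^2 - 2
check: T g = 0
so T g − (-2)·g = -3x^4 + (1/2)x^2 - 4 = f ✓


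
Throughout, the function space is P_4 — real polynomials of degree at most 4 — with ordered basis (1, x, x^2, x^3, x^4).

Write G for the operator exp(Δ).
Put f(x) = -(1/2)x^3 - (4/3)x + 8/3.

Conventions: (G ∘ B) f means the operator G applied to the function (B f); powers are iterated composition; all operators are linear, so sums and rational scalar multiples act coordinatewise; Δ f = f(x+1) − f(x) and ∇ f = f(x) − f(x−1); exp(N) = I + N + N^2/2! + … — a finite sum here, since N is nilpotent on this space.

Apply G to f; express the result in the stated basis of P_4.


order-1 term: -(3/2)x^2 - (3/2)x - 11/6
order-2 term: -(3/2)x - 3/2
order-3 term: -1/2
the series for exp(Δ) f terminates at order 3
exp(Δ) f = -(1/2)x^3 - (3/2)x^2 - (13/3)x - 7/6

g(x) = -(1/2)x^3 - (3/2)x^2 - (13/3)x - 7/6


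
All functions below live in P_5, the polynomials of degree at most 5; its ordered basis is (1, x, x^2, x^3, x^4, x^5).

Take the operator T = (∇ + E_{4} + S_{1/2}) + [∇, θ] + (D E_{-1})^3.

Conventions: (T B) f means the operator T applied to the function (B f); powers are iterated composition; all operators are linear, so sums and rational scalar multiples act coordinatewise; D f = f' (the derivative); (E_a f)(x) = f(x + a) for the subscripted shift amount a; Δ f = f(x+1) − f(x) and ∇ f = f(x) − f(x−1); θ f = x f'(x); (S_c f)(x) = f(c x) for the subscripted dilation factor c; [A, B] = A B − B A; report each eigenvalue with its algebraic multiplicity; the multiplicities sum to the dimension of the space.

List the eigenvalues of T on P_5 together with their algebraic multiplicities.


λ = 33/32 (multiplicity 1), λ = 17/16 (multiplicity 1), λ = 9/8 (multiplicity 1), λ = 5/4 (multiplicity 1), λ = 3/2 (multiplicity 1), λ = 2 (multiplicity 1)

image of 1: 2
image of x: (3/2)x + 6
image of x^2: (5/4)x^2 + 12x + 13
image of x^3: (9/8)x^3 + 18x^2 + 39x + 74
image of x^4: (17/16)x^4 + 24x^3 + 78x^2 + 296x + 179
image of x^5: (33/32)x^5 + 30x^4 + 130x^3 + 740x^2 + 895x + 1570
the matrix is upper triangular; its diagonal is (2, 3/2, 5/4, 9/8, 17/16, 33/32)
for a triangular matrix the eigenvalues are the diagonal entries, with algebraic multiplicity their repetition count


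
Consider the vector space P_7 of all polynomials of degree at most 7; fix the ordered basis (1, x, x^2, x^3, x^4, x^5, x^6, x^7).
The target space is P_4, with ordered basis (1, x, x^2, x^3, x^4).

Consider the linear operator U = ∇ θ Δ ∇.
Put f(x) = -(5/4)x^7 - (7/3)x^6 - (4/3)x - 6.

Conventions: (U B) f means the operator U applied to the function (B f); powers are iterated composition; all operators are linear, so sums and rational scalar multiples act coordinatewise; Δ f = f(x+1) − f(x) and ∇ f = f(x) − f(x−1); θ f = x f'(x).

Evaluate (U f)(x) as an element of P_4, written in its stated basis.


g(x) = -(2625/2)x^4 + 1505x^3 - (3465/2)x^2 + 700x - 245/2

∇ f = -(35/4)x^6 + (49/4)x^5 - (35/4)x^4 - (35/12)x^3 + (35/4)x^2 - (21/4)x - 1/4
Δ ∇ f = -(105/2)x^5 - 70x^4 - (175/2)x^3 - 70x^2 - (35/2)x - 14/3
θ Δ ∇ f = -(525/2)x^5 - 280x^4 - (525/2)x^3 - 140x^2 - (35/2)x
∇ (θ Δ) ∇ f = -(2625/2)x^4 + 1505x^3 - (3465/2)x^2 + 700x - 245/2


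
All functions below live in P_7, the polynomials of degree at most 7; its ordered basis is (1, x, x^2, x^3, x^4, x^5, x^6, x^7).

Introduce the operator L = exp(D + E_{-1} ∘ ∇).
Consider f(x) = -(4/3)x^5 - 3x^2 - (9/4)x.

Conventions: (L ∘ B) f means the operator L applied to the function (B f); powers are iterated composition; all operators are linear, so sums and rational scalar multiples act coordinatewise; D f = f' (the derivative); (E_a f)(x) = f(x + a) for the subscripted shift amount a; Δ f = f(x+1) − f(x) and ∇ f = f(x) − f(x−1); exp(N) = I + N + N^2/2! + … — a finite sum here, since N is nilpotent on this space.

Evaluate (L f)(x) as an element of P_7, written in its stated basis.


order-1 term: -(40/3)x^4 + 40x^3 - (280/3)x^2 + 88x - 221/6
order-2 term: -(160/3)x^3 + 240x^2 - (1660/3)x + 468
order-3 term: -(320/3)x^2 + 480x - 2200/3
order-4 term: -(320/3)x + 320
order-5 term: -128/3
the series for exp(D + E_{-1} ∘ ∇) f terminates at order 5
exp(D + E_{-1} ∘ ∇) f = -(4/3)x^5 - (40/3)x^4 - (40/3)x^3 + 37x^2 - (377/4)x - 149/6

g(x) = -(4/3)x^5 - (40/3)x^4 - (40/3)x^3 + 37x^2 - (377/4)x - 149/6


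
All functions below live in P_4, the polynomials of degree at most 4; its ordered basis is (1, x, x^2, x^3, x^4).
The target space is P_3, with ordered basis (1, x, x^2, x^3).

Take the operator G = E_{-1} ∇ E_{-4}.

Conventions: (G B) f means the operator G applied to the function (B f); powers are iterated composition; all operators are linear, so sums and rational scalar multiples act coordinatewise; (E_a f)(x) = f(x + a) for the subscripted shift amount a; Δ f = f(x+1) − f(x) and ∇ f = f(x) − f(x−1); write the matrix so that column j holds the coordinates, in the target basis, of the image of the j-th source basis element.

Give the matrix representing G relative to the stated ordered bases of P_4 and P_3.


image of 1: 0
image of x: 1
image of x^2: 2x - 11
image of x^3: 3x^2 - 33x + 91
image of x^4: 4x^3 - 66x^2 + 364x - 671
each image's coordinates form column j of the matrix

the matrix is [[0, 1, -11, 91, -671]; [0, 0, 2, -33, 364]; [0, 0, 0, 3, -66]; [0, 0, 0, 0, 4]] (rows listed top to bottom)


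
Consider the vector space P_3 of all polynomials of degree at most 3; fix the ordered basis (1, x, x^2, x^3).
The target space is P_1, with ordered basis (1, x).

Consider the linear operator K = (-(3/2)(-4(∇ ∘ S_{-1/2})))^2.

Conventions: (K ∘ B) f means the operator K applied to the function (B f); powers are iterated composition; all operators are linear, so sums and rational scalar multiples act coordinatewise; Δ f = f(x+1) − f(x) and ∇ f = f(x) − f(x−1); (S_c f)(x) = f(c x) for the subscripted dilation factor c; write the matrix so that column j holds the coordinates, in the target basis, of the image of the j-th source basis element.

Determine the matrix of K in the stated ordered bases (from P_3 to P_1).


the matrix is [[0, 0, -9, -27/8]; [0, 0, 0, -27/4]] (rows listed top to bottom)

image of 1: 0
image of x: 0
image of x^2: -9
image of x^3: -(27/4)x - 27/8
each image's coordinates form column j of the matrix


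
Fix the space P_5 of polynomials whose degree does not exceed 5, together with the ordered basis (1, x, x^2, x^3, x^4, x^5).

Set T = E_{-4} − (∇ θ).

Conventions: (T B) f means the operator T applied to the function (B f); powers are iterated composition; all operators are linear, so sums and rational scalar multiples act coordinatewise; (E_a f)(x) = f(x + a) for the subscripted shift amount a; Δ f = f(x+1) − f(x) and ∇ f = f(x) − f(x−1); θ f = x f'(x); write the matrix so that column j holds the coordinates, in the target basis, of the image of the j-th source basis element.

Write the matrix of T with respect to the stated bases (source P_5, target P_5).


the matrix is [[1, -5, 18, -67, 260, -1029]; [0, 1, -12, 57, -272, 1305]; [0, 0, 1, -21, 120, -690]; [0, 0, 0, 1, -32, 210]; [0, 0, 0, 0, 1, -45]; [0, 0, 0, 0, 0, 1]] (rows listed top to bottom)

image of 1: 1
image of x: x - 5
image of x^2: x^2 - 12x + 18
image of x^3: x^3 - 21x^2 + 57x - 67
image of x^4: x^4 - 32x^3 + 120x^2 - 272x + 260
image of x^5: x^5 - 45x^4 + 210x^3 - 690x^2 + 1305x - 1029
each image's coordinates form column j of the matrix


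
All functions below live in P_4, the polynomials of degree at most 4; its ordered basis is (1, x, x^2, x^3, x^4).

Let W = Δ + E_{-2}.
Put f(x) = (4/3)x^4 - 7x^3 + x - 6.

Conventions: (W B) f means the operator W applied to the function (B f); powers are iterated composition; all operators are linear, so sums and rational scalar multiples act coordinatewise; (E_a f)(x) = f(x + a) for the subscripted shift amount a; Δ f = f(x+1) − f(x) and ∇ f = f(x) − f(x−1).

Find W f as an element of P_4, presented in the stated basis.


the image equals g(x) = (4/3)x^4 - (37/3)x^3 + 61x^2 - (424/3)x + 194/3

Δ f = (16/3)x^3 - 13x^2 - (47/3)x - 14/3
E_{-2} f = (4/3)x^4 - (53/3)x^3 + 74x^2 - (377/3)x + 208/3
(Δ + E_{-2}) f = (4/3)x^4 - (37/3)x^3 + 61x^2 - (424/3)x + 194/3


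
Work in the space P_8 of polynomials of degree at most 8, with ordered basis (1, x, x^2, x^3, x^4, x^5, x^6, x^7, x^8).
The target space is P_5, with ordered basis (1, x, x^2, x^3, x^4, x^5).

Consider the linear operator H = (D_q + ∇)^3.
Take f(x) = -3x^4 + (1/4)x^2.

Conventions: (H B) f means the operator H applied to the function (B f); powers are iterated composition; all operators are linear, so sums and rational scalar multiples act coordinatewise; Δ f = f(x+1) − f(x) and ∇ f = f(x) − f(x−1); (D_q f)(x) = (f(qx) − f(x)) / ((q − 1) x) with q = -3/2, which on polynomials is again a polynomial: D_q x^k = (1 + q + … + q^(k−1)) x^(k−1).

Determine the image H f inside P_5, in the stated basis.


the image equals g(x) = -(3249/64)x + 4179/32

D_q f = (39/8)x^3 - (1/8)x
∇ f = -12x^3 + 18x^2 - (23/2)x + 11/4
(D_q + ∇) f = -(57/8)x^3 + 18x^2 - (93/8)x + 11/4
D_q (D_q + ∇) f = -(399/32)x^2 - 9x - 93/8
∇ (D_q + ∇) f = -(171/8)x^2 + (459/8)x - 147/4
(D_q + ∇) (D_q + ∇) f = -(1083/32)x^2 + (387/8)x - 387/8
D_q (D_q + ∇) (D_q + ∇) f = (1083/64)x + 387/8
∇ (D_q + ∇) (D_q + ∇) f = -(1083/16)x + 2631/32
(D_q + ∇) (D_q + ∇) (D_q + ∇) f = -(3249/64)x + 4179/32


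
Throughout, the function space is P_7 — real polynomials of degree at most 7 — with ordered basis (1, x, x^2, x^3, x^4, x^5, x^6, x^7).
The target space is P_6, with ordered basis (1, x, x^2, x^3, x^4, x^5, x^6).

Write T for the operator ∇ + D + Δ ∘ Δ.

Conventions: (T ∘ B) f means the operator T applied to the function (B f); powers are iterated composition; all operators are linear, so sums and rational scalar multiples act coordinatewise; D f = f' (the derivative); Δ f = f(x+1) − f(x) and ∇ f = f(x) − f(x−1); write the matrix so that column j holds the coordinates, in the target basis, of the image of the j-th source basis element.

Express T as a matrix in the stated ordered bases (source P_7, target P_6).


image of 1: 0
image of x: 2
image of x^2: 4x + 1
image of x^3: 6x^2 + 3x + 7
image of x^4: 8x^3 + 6x^2 + 28x + 13
image of x^5: 10x^4 + 10x^3 + 70x^2 + 65x + 31
image of x^6: 12x^5 + 15x^4 + 140x^3 + 195x^2 + 186x + 61
image of x^7: 14x^6 + 21x^5 + 245x^4 + 455x^3 + 651x^2 + 427x + 127
each image's coordinates form column j of the matrix

the matrix is [[0, 2, 1, 7, 13, 31, 61, 127]; [0, 0, 4, 3, 28, 65, 186, 427]; [0, 0, 0, 6, 6, 70, 195, 651]; [0, 0, 0, 0, 8, 10, 140, 455]; [0, 0, 0, 0, 0, 10, 15, 245]; [0, 0, 0, 0, 0, 0, 12, 21]; [0, 0, 0, 0, 0, 0, 0, 14]] (rows listed top to bottom)


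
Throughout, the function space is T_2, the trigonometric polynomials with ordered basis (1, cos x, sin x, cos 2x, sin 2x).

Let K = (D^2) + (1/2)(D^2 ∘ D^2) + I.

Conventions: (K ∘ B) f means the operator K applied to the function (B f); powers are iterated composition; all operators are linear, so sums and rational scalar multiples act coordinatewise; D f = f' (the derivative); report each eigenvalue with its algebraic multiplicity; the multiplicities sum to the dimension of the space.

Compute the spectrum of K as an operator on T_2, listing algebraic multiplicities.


image of 1: 1
image of cos x: (1/2)cos x
image of sin x: (1/2)sin x
image of cos 2x: 5cos 2x
image of sin 2x: 5sin 2x
the matrix is diagonal; its diagonal is (1, 1/2, 1/2, 5, 5)
for a triangular matrix the eigenvalues are the diagonal entries, with algebraic multiplicity their repetition count

λ = 1/2 (multiplicity 2), λ = 1 (multiplicity 1), λ = 5 (multiplicity 2)


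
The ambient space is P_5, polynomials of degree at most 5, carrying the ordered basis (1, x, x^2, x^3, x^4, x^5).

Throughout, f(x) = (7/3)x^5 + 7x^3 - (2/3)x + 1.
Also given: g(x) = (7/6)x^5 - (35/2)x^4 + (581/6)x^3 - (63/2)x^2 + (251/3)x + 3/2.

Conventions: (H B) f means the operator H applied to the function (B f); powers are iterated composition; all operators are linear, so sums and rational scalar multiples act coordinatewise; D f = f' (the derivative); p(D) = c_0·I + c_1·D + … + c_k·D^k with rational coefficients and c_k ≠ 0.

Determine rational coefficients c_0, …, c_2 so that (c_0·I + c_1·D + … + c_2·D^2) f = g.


c_0 = 1/2, c_1 = -3/2, c_2 = 2

D^0 f = (7/3)x^5 + 7x^3 - (2/3)x + 1
D^1 f = (35/3)x^4 + 21x^2 - 2/3
D^2 f = (140/3)x^3 + 42x
matching coefficients of g against c_0 f + c_1 Df + … from the top degree down determines the c_i
solution: c_0 = 1/2, c_1 = -3/2, c_2 = 2


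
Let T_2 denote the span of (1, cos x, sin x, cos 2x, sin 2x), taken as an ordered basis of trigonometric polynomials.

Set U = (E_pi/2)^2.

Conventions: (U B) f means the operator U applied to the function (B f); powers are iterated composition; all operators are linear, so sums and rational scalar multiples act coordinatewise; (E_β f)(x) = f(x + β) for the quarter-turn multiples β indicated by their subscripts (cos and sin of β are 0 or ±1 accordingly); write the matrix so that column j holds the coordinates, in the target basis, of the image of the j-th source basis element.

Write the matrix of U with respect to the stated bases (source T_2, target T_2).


the matrix is [[1, 0, 0, 0, 0]; [0, -1, 0, 0, 0]; [0, 0, -1, 0, 0]; [0, 0, 0, 1, 0]; [0, 0, 0, 0, 1]] (rows listed top to bottom)

image of 1: 1
image of cos x: -cos x
image of sin x: -sin x
image of cos 2x: cos 2x
image of sin 2x: sin 2x
each image's coordinates form column j of the matrix


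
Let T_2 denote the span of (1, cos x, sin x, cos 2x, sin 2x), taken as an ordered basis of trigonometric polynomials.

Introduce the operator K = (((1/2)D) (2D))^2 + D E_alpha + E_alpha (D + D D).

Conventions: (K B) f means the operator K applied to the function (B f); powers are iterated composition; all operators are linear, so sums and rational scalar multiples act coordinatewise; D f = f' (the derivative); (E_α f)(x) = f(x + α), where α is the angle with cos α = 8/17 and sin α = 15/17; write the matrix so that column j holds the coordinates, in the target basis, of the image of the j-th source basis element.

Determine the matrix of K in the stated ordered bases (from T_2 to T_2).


image of 1: 0
image of cos x: -(21/17)cos x - (1/17)sin x
image of sin x: (1/17)cos x - (21/17)sin x
image of cos 2x: (4308/289)cos 2x + (1604/289)sin 2x
image of sin 2x: -(1604/289)cos 2x + (4308/289)sin 2x
each image's coordinates form column j of the matrix

the matrix is [[0, 0, 0, 0, 0]; [0, -21/17, 1/17, 0, 0]; [0, -1/17, -21/17, 0, 0]; [0, 0, 0, 4308/289, -1604/289]; [0, 0, 0, 1604/289, 4308/289]] (rows listed top to bottom)


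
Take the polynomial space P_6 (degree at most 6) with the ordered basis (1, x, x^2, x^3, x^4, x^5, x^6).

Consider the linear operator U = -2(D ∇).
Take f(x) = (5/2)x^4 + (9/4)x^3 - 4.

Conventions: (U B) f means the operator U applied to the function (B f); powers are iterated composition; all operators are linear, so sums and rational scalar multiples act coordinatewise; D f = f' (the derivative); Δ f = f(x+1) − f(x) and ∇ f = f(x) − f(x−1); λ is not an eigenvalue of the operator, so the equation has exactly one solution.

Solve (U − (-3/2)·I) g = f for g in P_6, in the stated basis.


the image equals g(x) = (5/3)x^4 + (3/2)x^3 + (80/3)x^2 - (44/3)x + 214/3

write g with unknown coordinates in the stated basis and equate coefficients in (U − (-3/2)·I) g = f
solving from the highest basis element down gives g = (5/3)x^4 + (3/2)x^3 + (80/3)x^2 - (44/3)x + 214/3
check: U g = -40x^2 + 22x - 111
so U g − (-3/2)·g = (5/2)x^4 + (9/4)x^3 - 4 = f ✓


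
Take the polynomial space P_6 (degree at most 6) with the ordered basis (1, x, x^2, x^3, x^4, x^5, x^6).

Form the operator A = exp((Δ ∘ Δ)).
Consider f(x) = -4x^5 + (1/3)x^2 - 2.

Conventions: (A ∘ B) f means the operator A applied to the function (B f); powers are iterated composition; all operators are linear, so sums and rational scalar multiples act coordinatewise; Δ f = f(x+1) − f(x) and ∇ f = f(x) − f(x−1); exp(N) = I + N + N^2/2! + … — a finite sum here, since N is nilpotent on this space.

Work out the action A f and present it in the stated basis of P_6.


the result is g(x) = -4x^5 - 80x^3 - (719/3)x^2 - 520x - 1804/3

order-1 term: -80x^3 - 240x^2 - 280x - 358/3
order-2 term: -240x - 480
the series for exp((Δ ∘ Δ)) f terminates at order 2
exp((Δ ∘ Δ)) f = -4x^5 - 80x^3 - (719/3)x^2 - 520x - 1804/3


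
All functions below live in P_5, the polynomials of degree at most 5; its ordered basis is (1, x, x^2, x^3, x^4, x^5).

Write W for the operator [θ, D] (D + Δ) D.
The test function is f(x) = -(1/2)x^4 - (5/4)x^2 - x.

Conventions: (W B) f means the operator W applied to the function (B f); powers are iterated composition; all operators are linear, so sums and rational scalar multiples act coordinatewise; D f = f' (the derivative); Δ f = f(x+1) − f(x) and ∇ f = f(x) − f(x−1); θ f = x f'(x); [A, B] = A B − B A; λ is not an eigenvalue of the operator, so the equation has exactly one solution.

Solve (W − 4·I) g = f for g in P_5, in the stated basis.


write g with unknown coordinates in the stated basis and equate coefficients in (W − 4·I) g = f
solving from the highest basis element down gives g = (1/8)x^4 + (5/16)x^2 - (5/4)x - 3/8
check: W g = -6x - 3/2
so W g − 4·g = -(1/2)x^4 - (5/4)x^2 - x = f ✓

the image equals g(x) = (1/8)x^4 + (5/16)x^2 - (5/4)x - 3/8


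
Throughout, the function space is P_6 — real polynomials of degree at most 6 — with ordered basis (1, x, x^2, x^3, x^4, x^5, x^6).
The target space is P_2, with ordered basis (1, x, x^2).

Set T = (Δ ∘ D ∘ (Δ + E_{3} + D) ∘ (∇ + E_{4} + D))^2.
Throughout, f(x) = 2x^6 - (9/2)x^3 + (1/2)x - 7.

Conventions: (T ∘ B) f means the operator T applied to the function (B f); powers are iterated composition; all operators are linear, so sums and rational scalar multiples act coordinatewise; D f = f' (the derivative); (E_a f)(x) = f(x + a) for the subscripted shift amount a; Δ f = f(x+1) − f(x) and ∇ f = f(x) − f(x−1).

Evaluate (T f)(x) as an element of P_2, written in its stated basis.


∇ f = 12x^5 - 30x^4 + 40x^3 - (87/2)x^2 + (51/2)x - 6
E_{4} f = 2x^6 + 48x^5 + 480x^4 + (5111/2)x^3 + 7626x^2 + (24145/2)x + 7899
D f = 12x^5 - (27/2)x^2 + 1/2
(∇ + E_{4} + D) f = 2x^6 + 72x^5 + 450x^4 + (5191/2)x^3 + 7569x^2 + 12098x + 15787/2
Δ (∇ + E_{4} + D) f = 12x^5 + 390x^4 + 2560x^3 + (22473/2)x^2 + (50193/2)x + 45573/2
E_{3} (∇ + E_{4} + D) f = 2x^6 + 108x^5 + 1800x^4 + (31111/2)x^3 + (154197/2)x^2 + (416533/2)x + 237791
D (∇ + E_{4} + D) f = 12x^5 + 360x^4 + 1800x^3 + (15573/2)x^2 + 15138x + 12098
(Δ + E_{3} + D) (∇ + E_{4} + D) f = 2x^6 + 132x^5 + 2550x^4 + (39831/2)x^3 + (192243/2)x^2 + 248501x + 545351/2
D (Δ + E_{3} + D) (∇ + E_{4} + D) f = 12x^5 + 660x^4 + 10200x^3 + (119493/2)x^2 + 192243x + 248501
Δ D (Δ + E_{3} + D) (∇ + E_{4} + D) f = 60x^4 + 2760x^3 + 34680x^2 + 152793x + 525723/2
∇ (Δ ∘ D ∘ (Δ + E_{3} + D) ∘ (∇ + E_{4} + D)) f = 240x^3 + 7920x^2 + 61320x + 120813
E_{4} (Δ ∘ D ∘ (Δ + E_{3} + D) ∘ (∇ + E_{4} + D)) f = 60x^4 + 3720x^3 + 73560x^2 + 578073x + 3241827/2
D (Δ ∘ D ∘ (Δ + E_{3} + D) ∘ (∇ + E_{4} + D)) f = 240x^3 + 8280x^2 + 69360x + 152793
(∇ + E_{4} + D) (Δ ∘ D ∘ (Δ + E_{3} + D) ∘ (∇ + E_{4} + D)) f = 60x^4 + 4200x^3 + 89760x^2 + 708753x + 3789039/2
Δ (∇ + E_{4} + D) (Δ ∘ D ∘ (Δ + E_{3} + D) ∘ (∇ + E_{4} + D)) f = 240x^3 + 12960x^2 + 192360x + 802773
E_{3} (∇ + E_{4} + D) (Δ ∘ D ∘ (Δ + E_{3} + D) ∘ (∇ + E_{4} + D)) f = 60x^4 + 4920x^3 + 130800x^2 + 1367193x + 9893757/2
D (∇ + E_{4} + D) (Δ ∘ D ∘ (Δ + E_{3} + D) ∘ (∇ + E_{4} + D)) f = 240x^3 + 12600x^2 + 179520x + 708753
(Δ + E_{3} + D) (∇ + E_{4} + D) (Δ ∘ D ∘ (Δ + E_{3} + D) ∘ (∇ + E_{4} + D)) f = 60x^4 + 5400x^3 + 156360x^2 + 1739073x + 12916809/2
D (Δ + E_{3} + D) (∇ + E_{4} + D) (Δ ∘ D ∘ (Δ + E_{3} + D) ∘ (∇ + E_{4} + D)) f = 240x^3 + 16200x^2 + 312720x + 1739073
Δ D (Δ + E_{3} + D) (∇ + E_{4} + D) (Δ ∘ D ∘ (Δ + E_{3} + D) ∘ (∇ + E_{4} + D)) f = 720x^2 + 33120x + 329160

the result is g(x) = 720x^2 + 33120x + 329160


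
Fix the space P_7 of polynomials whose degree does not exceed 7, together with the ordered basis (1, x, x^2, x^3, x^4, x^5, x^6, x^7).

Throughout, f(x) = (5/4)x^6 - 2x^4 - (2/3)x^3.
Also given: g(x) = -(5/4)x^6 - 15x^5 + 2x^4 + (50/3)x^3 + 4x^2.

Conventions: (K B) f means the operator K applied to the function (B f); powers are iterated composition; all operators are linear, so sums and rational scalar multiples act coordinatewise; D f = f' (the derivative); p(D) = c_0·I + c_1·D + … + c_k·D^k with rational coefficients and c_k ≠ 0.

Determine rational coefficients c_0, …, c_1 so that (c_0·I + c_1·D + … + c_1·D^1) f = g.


p(D) = -I − 2·D, i.e. c_0 = -1, c_1 = -2

D^0 f = (5/4)x^6 - 2x^4 - (2/3)x^3
D^1 f = (15/2)x^5 - 8x^3 - 2x^2
matching coefficients of g against c_0 f + c_1 Df + … from the top degree down determines the c_i
solution: c_0 = -1, c_1 = -2


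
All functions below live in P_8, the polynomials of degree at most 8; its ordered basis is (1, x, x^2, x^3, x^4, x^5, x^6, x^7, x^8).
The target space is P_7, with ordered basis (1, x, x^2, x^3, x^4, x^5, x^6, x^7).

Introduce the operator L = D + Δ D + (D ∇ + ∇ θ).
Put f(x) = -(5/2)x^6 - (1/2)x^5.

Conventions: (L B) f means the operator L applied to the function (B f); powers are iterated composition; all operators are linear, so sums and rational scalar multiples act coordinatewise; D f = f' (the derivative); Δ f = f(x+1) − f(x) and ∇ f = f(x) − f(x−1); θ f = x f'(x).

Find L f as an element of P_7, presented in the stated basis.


the result is g(x) = -105x^5 + 60x^4 - 295x^3 - 100x^2 - (195/2)x - 35/2

D f = -15x^5 - (5/2)x^4
D f = -15x^5 - (5/2)x^4
Δ D f = -75x^4 - 160x^3 - 165x^2 - 85x - 35/2
∇ f = -15x^5 + 35x^4 - 45x^3 + (65/2)x^2 - (25/2)x + 2
D ∇ f = -75x^4 + 140x^3 - 135x^2 + 65x - 25/2
θ f = -15x^6 - (5/2)x^5
∇ θ f = -90x^5 + (425/2)x^4 - 275x^3 + 200x^2 - (155/2)x + 25/2
(D ∇ + ∇ θ) f = -90x^5 + (275/2)x^4 - 135x^3 + 65x^2 - (25/2)x
(D + Δ D + (D ∇ + ∇ θ)) f = -105x^5 + 60x^4 - 295x^3 - 100x^2 - (195/2)x - 35/2


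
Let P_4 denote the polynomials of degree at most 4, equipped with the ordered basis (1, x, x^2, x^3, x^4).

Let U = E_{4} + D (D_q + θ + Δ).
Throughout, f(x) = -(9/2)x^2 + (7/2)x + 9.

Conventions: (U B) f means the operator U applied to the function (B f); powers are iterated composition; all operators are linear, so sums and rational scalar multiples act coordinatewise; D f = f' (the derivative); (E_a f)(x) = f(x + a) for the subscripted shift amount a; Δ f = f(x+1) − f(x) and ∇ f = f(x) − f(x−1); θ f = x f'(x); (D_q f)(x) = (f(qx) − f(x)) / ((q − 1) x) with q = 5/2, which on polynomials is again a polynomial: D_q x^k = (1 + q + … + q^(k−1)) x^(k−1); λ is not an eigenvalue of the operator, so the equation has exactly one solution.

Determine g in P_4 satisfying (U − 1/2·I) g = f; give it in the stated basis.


write g with unknown coordinates in the stated basis and equate coefficients in (U − 1/2·I) g = f
solving from the highest basis element down gives g = -9x^2 + 223x - 1825
check: U g = -9x^2 + 115x - 1807/2
so U g − 1/2·g = -(9/2)x^2 + (7/2)x + 9 = f ✓

the image equals g(x) = -9x^2 + 223x - 1825


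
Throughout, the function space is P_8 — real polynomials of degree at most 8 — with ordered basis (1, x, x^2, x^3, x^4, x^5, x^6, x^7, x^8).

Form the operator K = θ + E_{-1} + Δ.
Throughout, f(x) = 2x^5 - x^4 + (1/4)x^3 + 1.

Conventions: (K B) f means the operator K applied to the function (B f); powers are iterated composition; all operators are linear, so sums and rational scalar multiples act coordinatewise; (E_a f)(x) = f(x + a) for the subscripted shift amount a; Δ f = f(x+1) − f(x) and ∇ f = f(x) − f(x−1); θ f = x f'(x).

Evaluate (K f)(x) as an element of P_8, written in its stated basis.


θ f = 10x^5 - 4x^4 + (3/4)x^3
E_{-1} f = 2x^5 - 11x^4 + (97/4)x^3 - (107/4)x^2 + (59/4)x - 9/4
Δ f = 10x^4 + 16x^3 + (59/4)x^2 + (27/4)x + 5/4
(θ + E_{-1} + Δ) f = 12x^5 - 5x^4 + 41x^3 - 12x^2 + (43/2)x - 1

g(x) = 12x^5 - 5x^4 + 41x^3 - 12x^2 + (43/2)x - 1


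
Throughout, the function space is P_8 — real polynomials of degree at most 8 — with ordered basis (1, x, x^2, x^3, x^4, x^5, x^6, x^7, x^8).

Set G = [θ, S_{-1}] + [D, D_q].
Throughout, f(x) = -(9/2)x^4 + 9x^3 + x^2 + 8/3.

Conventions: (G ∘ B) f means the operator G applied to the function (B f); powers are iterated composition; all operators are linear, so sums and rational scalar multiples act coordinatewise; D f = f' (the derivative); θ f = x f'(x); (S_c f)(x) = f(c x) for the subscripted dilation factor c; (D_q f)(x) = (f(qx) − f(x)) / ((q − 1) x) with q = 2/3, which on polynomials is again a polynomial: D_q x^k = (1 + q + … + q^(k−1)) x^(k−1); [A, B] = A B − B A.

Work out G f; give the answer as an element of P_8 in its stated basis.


S_{-1} f = -(9/2)x^4 - 9x^3 + x^2 + 8/3
θ S_{-1} f = -18x^4 - 27x^3 + 2x^2
θ f = -18x^4 + 27x^3 + 2x^2
S_{-1} θ f = -18x^4 - 27x^3 + 2x^2
[θ, S_{-1}] f = 0
D_q f = -(65/6)x^3 + 19x^2 + (5/3)x
D D_q f = -(65/2)x^2 + 38x + 5/3
D f = -18x^3 + 27x^2 + 2x
D_q D f = -38x^2 + 45x + 2
[D, D_q] f = (11/2)x^2 - 7x - 1/3
([θ, S_{-1}] + [D, D_q]) f = (11/2)x^2 - 7x - 1/3

g(x) = (11/2)x^2 - 7x - 1/3


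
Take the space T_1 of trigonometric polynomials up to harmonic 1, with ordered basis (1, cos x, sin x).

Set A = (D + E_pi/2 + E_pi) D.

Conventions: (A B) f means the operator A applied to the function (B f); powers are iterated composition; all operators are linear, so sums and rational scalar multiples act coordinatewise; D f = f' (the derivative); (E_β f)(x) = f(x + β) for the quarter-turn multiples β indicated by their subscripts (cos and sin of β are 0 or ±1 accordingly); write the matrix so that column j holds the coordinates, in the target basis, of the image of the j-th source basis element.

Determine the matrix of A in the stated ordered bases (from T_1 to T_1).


image of 1: 0
image of cos x: -2cos x + sin x
image of sin x: -cos x - 2sin x
each image's coordinates form column j of the matrix

the matrix is [[0, 0, 0]; [0, -2, -1]; [0, 1, -2]] (rows listed top to bottom)


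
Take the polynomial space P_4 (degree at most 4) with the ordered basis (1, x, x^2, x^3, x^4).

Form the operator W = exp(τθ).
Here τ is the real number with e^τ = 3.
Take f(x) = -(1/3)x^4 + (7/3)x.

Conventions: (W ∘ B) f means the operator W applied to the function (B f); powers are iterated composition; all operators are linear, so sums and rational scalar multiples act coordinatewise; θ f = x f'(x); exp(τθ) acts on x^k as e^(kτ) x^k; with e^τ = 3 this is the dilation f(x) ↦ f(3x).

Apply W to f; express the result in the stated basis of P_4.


the result is g(x) = -27x^4 + 7x

exp(τθ) x^k = e^(kτ) x^k; with e^τ = 3 this sends x^k to 3^k x^k
x ↦ 3 x
x^4 ↦ 81 x^4
applying this coordinatewise to f: exp(τθ) f = -27x^4 + 7x


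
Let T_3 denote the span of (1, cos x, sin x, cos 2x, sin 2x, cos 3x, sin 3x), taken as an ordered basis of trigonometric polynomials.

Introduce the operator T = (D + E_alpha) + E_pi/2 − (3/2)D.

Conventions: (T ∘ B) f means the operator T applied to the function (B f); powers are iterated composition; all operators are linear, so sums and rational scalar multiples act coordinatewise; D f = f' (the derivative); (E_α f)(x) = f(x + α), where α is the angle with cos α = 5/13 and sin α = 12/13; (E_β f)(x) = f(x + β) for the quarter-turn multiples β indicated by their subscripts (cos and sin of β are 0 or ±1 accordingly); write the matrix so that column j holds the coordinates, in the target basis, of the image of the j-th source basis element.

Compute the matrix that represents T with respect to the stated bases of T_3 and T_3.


image of 1: 2
image of cos x: (5/13)cos x - (37/26)sin x
image of sin x: (37/26)cos x + (5/13)sin x
image of cos 2x: -(288/169)cos 2x + (49/169)sin 2x
image of sin 2x: -(49/169)cos 2x - (288/169)sin 2x
image of cos 3x: -(2035/2197)cos 3x + (12641/4394)sin 3x
image of sin 3x: -(12641/4394)cos 3x - (2035/2197)sin 3x
each image's coordinates form column j of the matrix

the matrix is [[2, 0, 0, 0, 0, 0, 0]; [0, 5/13, 37/26, 0, 0, 0, 0]; [0, -37/26, 5/13, 0, 0, 0, 0]; [0, 0, 0, -288/169, -49/169, 0, 0]; [0, 0, 0, 49/169, -288/169, 0, 0]; [0, 0, 0, 0, 0, -2035/2197, -12641/4394]; [0, 0, 0, 0, 0, 12641/4394, -2035/2197]] (rows listed top to bottom)


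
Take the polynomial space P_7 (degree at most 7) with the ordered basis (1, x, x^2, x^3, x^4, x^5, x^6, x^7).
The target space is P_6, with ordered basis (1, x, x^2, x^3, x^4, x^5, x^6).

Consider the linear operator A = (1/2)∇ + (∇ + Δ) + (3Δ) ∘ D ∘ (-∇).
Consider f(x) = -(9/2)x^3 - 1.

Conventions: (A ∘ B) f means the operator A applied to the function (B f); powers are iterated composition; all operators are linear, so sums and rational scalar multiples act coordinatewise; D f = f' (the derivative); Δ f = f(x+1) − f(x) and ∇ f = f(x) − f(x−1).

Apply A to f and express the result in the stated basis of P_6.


the image equals g(x) = -(135/4)x^2 + (27/4)x + 279/4

∇ f = -(27/2)x^2 + (27/2)x - 9/2
((1/2)∇) f = -(27/4)x^2 + (27/4)x - 9/4
∇ f = -(27/2)x^2 + (27/2)x - 9/2
Δ f = -(27/2)x^2 - (27/2)x - 9/2
(∇ + Δ) f = -27x^2 - 9
∇ f = -(27/2)x^2 + (27/2)x - 9/2
(-∇) f = (27/2)x^2 - (27/2)x + 9/2
D (-∇) f = 27x - 27/2
Δ D (-∇) f = 27
(3Δ) D (-∇) f = 81
((1/2)∇ + (∇ + Δ) + (3Δ) ∘ D ∘ (-∇)) f = -(135/4)x^2 + (27/4)x + 279/4


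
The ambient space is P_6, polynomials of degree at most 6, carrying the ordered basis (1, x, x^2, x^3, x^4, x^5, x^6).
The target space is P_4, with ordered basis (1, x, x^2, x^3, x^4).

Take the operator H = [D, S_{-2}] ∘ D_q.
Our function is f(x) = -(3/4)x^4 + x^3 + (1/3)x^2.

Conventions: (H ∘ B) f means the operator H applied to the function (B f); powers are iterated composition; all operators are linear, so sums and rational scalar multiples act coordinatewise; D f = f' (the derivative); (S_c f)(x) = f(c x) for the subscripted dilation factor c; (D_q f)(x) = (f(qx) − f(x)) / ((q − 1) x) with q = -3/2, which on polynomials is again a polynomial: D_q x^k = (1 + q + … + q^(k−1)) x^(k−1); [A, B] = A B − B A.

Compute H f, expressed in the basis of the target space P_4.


D_q f = (39/32)x^3 + (7/4)x^2 - (1/6)x
S_{-2} D_q f = -(39/4)x^3 + 7x^2 + (1/3)x
D S_{-2} D_q f = -(117/4)x^2 + 14x + 1/3
D D_q f = (117/32)x^2 + (7/2)x - 1/6
S_{-2} D D_q f = (117/8)x^2 - 7x - 1/6
[D, S_{-2}] D_q f = -(351/8)x^2 + 21x + 1/2

g(x) = -(351/8)x^2 + 21x + 1/2


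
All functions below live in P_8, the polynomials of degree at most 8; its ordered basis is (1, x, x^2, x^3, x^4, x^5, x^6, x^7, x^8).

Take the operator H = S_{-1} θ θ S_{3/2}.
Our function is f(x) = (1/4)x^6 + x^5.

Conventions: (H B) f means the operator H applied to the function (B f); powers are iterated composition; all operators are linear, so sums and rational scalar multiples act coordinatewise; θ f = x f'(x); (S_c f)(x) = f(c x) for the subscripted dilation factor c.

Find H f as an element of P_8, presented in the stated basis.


the result is g(x) = (6561/64)x^6 - (6075/32)x^5

S_{3/2} f = (729/256)x^6 + (243/32)x^5
θ S_{3/2} f = (2187/128)x^6 + (1215/32)x^5
θ (θ S_{3/2}) f = (6561/64)x^6 + (6075/32)x^5
S_{-1} θ (θ S_{3/2}) f = (6561/64)x^6 - (6075/32)x^5


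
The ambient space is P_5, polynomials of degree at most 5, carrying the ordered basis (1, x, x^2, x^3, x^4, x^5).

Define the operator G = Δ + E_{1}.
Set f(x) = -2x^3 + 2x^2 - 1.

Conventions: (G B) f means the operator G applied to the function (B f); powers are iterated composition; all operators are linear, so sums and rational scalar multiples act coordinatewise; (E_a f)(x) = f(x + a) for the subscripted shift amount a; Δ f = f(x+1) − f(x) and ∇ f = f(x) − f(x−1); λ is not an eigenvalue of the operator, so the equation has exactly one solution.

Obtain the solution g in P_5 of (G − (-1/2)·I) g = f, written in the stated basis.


the image equals g(x) = -(4/3)x^3 + (20/3)x^2 - (112/9)x + 238/27

write g with unknown coordinates in the stated basis and equate coefficients in (G − (-1/2)·I) g = f
solving from the highest basis element down gives g = -(4/3)x^3 + (20/3)x^2 - (112/9)x + 238/27
check: G g = -(4/3)x^3 - (4/3)x^2 + (56/9)x - 146/27
so G g − (-1/2)·g = -2x^3 + 2x^2 - 1 = f ✓


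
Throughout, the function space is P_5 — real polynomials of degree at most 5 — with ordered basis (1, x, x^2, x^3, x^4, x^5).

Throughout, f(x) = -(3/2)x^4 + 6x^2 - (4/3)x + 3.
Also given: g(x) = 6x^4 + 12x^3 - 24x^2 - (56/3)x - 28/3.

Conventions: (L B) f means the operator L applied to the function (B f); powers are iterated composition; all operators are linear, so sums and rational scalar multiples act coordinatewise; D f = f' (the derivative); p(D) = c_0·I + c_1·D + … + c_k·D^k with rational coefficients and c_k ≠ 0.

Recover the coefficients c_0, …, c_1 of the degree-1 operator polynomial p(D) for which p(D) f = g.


D^0 f = -(3/2)x^4 + 6x^2 - (4/3)x + 3
D^1 f = -6x^3 + 12x - 4/3
matching coefficients of g against c_0 f + c_1 Df + … from the top degree down determines the c_i
solution: c_0 = -4, c_1 = -2

c_0 = -4, c_1 = -2
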